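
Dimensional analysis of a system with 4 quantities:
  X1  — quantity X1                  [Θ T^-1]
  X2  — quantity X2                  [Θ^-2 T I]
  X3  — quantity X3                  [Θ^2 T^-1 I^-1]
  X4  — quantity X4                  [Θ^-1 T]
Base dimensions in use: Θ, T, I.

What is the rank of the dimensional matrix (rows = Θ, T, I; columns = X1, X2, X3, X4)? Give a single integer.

2

Dimensional matrix (Θ×T×I by X1×X2×X3×X4):
  Θ: [ 1 -2  2 -1]
  T: [-1  1 -1  1]
  I: [ 0  1 -1  0]
Row reduction gives pivot columns X1,X2; rank = 2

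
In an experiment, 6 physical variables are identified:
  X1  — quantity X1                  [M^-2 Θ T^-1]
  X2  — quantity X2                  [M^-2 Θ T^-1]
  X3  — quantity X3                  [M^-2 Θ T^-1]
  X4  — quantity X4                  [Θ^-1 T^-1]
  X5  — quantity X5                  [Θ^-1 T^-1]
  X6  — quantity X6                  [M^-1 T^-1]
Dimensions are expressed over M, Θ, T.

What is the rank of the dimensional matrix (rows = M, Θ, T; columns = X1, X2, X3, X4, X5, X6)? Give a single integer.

2

Write exponents as rows M,Θ,T / cols X1,X2,X3,X4,X5,X6:
  M: [-2 -2 -2  0  0 -1]
  Θ: [ 1  1  1 -1 -1  0]
  T: [-1 -1 -1 -1 -1 -1]
RREF → pivots at {X1,X4} ⇒ r = 2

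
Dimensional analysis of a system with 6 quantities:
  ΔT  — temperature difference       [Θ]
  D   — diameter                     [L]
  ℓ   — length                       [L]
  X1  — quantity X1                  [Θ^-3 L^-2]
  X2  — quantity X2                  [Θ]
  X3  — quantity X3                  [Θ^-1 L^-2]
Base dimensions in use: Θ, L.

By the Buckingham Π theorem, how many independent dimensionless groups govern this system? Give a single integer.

4

Exponent matrix [Θ,L] × [ΔT,D,ℓ,X1,X2,X3]:
  Θ: [ 1  0  0 -3  1 -1]
  L: [ 0  1  1 -2  0 -2]
RREF → pivots at {ΔT,D} ⇒ r = 2
Π count = n − r = 6 − 2 = 4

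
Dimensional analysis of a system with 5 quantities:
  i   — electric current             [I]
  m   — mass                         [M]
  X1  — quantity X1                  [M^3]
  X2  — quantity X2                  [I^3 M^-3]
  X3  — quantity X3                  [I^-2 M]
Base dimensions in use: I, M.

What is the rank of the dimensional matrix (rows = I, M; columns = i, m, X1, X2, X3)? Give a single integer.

2

Write exponents as rows I,M / cols i,m,X1,X2,X3:
  I: [ 1  0  0  3 -2]
  M: [ 0  1  3 -3  1]
Echelon form has 2 nonzero rows (pivots: i,m)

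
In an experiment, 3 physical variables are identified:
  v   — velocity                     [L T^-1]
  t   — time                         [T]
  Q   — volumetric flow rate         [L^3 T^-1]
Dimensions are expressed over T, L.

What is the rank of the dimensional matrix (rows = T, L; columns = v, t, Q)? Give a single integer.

Dimensional matrix (T×L by v×t×Q):
  T: [-1  1 -1]
  L: [ 1  0  3]
Echelon form has 2 nonzero rows (pivots: v,t)

2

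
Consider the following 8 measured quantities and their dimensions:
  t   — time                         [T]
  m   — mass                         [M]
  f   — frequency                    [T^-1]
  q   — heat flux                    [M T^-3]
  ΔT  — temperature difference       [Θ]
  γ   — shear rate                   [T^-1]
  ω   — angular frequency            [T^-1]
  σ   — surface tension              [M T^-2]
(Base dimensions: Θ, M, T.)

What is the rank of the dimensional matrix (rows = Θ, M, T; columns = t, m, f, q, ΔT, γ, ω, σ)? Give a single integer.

3

Exponent matrix [Θ,M,T] × [t,m,f,q,ΔT,γ,ω,σ]:
  Θ: [ 0  0  0  0  1  0  0  0]
  M: [ 0  1  0  1  0  0  0  1]
  T: [ 1  0 -1 -3  0 -1 -1 -2]
Row reduction gives pivot columns t,m,ΔT; rank = 3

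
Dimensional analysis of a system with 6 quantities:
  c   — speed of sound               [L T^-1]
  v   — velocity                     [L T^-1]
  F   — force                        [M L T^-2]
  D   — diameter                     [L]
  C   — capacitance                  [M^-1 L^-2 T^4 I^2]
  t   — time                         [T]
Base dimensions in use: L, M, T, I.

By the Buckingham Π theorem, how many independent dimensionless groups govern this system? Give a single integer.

Write exponents as rows L,M,T,I / cols c,v,F,D,C,t:
  L: [ 1  1  1  1 -2  0]
  M: [ 0  0  1  0 -1  0]
  T: [-1 -1 -2  0  4  1]
  I: [ 0  0  0  0  2  0]
Row reduction gives pivot columns c,F,D,C; rank = 4
6 vars − rank 4 = 2 Π groups

2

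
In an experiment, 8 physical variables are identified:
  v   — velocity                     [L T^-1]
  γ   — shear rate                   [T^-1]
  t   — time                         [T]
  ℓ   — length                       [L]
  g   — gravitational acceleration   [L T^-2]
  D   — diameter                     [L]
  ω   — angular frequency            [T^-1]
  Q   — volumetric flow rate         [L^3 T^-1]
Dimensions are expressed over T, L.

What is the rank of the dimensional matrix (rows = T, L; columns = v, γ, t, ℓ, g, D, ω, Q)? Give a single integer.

Exponent matrix [T,L] × [v,γ,t,ℓ,g,D,ω,Q]:
  T: [-1 -1  1  0 -2  0 -1 -1]
  L: [ 1  0  0  1  1  1  0  3]
Row reduction gives pivot columns v,γ; rank = 2

2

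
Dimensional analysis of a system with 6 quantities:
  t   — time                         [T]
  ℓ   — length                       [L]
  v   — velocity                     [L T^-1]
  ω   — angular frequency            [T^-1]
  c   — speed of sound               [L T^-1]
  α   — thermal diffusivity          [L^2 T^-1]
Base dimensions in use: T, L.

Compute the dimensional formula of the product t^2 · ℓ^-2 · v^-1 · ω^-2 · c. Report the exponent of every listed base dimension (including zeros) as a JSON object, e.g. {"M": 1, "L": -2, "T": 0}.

Write exponents as rows T,L / cols t,ℓ,v,ω,c,α:
  T: [ 1  0 -1 -1 -1 -1]
  L: [ 0  1  1  0  1  2]
  [T]: (2)·1+(-2)·0+(-1)·-1+(-2)·-1+(1)·-1 = 4
  [L]: (2)·0+(-2)·1+(-1)·1+(-2)·0+(1)·1 = -2
⇒ T^4 L^-2

{"T": 4, "L": -2}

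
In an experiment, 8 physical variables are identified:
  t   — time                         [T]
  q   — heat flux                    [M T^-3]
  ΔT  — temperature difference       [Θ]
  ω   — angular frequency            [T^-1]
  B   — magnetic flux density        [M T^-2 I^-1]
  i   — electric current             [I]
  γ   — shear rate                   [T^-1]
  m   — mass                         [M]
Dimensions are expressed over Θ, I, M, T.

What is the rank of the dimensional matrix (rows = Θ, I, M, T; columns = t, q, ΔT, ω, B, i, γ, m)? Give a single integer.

Write exponents as rows Θ,I,M,T / cols t,q,ΔT,ω,B,i,γ,m:
  Θ: [ 0  0  1  0  0  0  0  0]
  I: [ 0  0  0  0 -1  1  0  0]
  M: [ 0  1  0  0  1  0  0  1]
  T: [ 1 -3  0 -1 -2  0 -1  0]
Echelon form has 4 nonzero rows (pivots: t,q,ΔT,B)

4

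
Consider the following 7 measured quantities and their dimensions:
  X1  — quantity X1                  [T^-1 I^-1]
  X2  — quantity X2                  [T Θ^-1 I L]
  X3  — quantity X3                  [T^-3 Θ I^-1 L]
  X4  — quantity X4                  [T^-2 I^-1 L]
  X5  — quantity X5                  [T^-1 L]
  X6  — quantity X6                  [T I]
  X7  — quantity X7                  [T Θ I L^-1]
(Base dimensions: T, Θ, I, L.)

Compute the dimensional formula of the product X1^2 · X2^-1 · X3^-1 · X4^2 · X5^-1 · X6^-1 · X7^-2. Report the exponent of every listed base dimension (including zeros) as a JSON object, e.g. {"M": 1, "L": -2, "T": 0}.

{"T": -6, "Θ": -2, "I": -7, "L": 1}

Dimensional matrix (T×Θ×I×L by X1×X2×X3×X4×X5×X6×X7):
  T: [-1  1 -3 -2 -1  1  1]
  Θ: [ 0 -1  1  0  0  0  1]
  I: [-1  1 -1 -1  0  1  1]
  L: [ 0  1  1  1  1  0 -1]
  [T]: (2)·-1+(-1)·1+(-1)·-3+(2)·-2+(-1)·-1+(-1)·1+(-2)·1 = -6
  [Θ]: (2)·0+(-1)·-1+(-1)·1+(2)·0+(-1)·0+(-1)·0+(-2)·1 = -2
  [I]: (2)·-1+(-1)·1+(-1)·-1+(2)·-1+(-1)·0+(-1)·1+(-2)·1 = -7
  [L]: (2)·0+(-1)·1+(-1)·1+(2)·1+(-1)·1+(-1)·0+(-2)·-1 = 1
⇒ T^-6 Θ^-2 I^-7 L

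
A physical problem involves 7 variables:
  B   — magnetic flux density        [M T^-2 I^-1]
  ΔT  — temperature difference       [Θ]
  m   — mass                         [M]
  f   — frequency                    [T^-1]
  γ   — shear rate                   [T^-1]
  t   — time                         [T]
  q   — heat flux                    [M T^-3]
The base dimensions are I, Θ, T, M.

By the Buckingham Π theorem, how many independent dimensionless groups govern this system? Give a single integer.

Write exponents as rows I,Θ,T,M / cols B,ΔT,m,f,γ,t,q:
  I: [-1  0  0  0  0  0  0]
  Θ: [ 0  1  0  0  0  0  0]
  T: [-2  0  0 -1 -1  1 -3]
  M: [ 1  0  1  0  0  0  1]
Echelon form has 4 nonzero rows (pivots: B,ΔT,m,f)
7 vars − rank 4 = 3 Π groups

3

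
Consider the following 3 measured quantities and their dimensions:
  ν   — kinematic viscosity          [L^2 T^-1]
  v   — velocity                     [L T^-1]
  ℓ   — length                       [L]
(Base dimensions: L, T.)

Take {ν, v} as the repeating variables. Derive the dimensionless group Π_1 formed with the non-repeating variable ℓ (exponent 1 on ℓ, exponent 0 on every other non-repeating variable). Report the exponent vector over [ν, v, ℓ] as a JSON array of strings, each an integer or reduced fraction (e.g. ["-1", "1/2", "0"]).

["-1", "1", "1"]

Write exponents as rows L,T / cols ν,v,ℓ:
  L: [ 2  1  1]
  T: [-1 -1  0]
Echelon form has 2 nonzero rows (pivots: ν,v)
Repeat: ν,v; free: ℓ
RREF:
  r0: [   1    0    1]
  r1: [   0    1   -1]
Fix exponent of ℓ at 1; solve each RREF row for its pivot's exponent:
  r0: exp(ν) + (1)·1 = 0 ⇒ exp(ν) = -1
  r1: exp(v) + (-1)·1 = 0 ⇒ exp(v) = 1
Π_1 = ν^-1 · v · ℓ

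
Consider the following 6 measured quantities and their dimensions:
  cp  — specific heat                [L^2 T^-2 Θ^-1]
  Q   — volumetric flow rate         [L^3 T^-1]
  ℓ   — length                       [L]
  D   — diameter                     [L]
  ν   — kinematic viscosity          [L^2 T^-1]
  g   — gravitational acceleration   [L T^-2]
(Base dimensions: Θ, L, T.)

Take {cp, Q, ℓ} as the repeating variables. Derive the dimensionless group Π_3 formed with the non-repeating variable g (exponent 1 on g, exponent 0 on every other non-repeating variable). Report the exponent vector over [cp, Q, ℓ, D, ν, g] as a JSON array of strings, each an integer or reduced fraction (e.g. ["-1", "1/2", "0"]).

["0", "-2", "5", "0", "0", "1"]

Exponent matrix [Θ,L,T] × [cp,Q,ℓ,D,ν,g]:
  Θ: [-1  0  0  0  0  0]
  L: [ 2  3  1  1  2  1]
  T: [-2 -1  0  0 -1 -2]
Echelon form has 3 nonzero rows (pivots: cp,Q,ℓ)
Pivot set = {cp,Q,ℓ}, free = {D,ν,g}
RREF:
  r0: [   1    0    0    0    0    0]
  r1: [   0    1    0    0    1    2]
  r2: [   0    0    1    1   -1   -5]
Fix exponent of g at 1, D at 0, ν at 0; solve each RREF row for its pivot's exponent:
  r0: exp(cp) + (0)·1 = 0 ⇒ exp(cp) = 0
  r1: exp(Q) + (2)·1 = 0 ⇒ exp(Q) = -2
  r2: exp(ℓ) + (-5)·1 = 0 ⇒ exp(ℓ) = 5
Π_3 = Q^-2 · ℓ^5 · g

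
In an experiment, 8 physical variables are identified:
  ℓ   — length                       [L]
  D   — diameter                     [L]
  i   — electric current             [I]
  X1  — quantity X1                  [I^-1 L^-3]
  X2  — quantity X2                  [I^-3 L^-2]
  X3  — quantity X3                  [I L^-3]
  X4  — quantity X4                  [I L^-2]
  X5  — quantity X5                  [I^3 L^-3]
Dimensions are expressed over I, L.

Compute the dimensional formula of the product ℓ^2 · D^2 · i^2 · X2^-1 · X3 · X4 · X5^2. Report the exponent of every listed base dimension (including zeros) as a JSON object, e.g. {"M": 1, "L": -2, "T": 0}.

Write exponents as rows I,L / cols ℓ,D,i,X1,X2,X3,X4,X5:
  I: [ 0  0  1 -1 -3  1  1  3]
  L: [ 1  1  0 -3 -2 -3 -2 -3]
  [I]: (2)·0+(2)·0+(2)·1+(-1)·-3+(1)·1+(1)·1+(2)·3 = 13
  [L]: (2)·1+(2)·1+(2)·0+(-1)·-2+(1)·-3+(1)·-2+(2)·-3 = -5
⇒ I^13 L^-5

{"I": 13, "L": -5}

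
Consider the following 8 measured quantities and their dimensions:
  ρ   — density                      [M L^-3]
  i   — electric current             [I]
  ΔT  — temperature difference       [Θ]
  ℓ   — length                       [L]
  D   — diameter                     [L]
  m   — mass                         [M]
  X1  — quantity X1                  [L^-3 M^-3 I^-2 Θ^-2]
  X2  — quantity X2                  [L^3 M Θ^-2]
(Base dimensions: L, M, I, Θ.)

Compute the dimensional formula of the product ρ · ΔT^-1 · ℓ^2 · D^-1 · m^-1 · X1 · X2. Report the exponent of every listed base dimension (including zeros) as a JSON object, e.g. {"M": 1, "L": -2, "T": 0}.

Write exponents as rows L,M,I,Θ / cols ρ,i,ΔT,ℓ,D,m,X1,X2:
  L: [-3  0  0  1  1  0 -3  3]
  M: [ 1  0  0  0  0  1 -3  1]
  I: [ 0  1  0  0  0  0 -2  0]
  Θ: [ 0  0  1  0  0  0 -2 -2]
  [L]: (1)·-3+(-1)·0+(2)·1+(-1)·1+(-1)·0+(1)·-3+(1)·3 = -2
  [M]: (1)·1+(-1)·0+(2)·0+(-1)·0+(-1)·1+(1)·-3+(1)·1 = -2
  [I]: (1)·0+(-1)·0+(2)·0+(-1)·0+(-1)·0+(1)·-2+(1)·0 = -2
  [Θ]: (1)·0+(-1)·1+(2)·0+(-1)·0+(-1)·0+(1)·-2+(1)·-2 = -5
⇒ L^-2 M^-2 I^-2 Θ^-5

{"L": -2, "M": -2, "I": -2, "Θ": -5}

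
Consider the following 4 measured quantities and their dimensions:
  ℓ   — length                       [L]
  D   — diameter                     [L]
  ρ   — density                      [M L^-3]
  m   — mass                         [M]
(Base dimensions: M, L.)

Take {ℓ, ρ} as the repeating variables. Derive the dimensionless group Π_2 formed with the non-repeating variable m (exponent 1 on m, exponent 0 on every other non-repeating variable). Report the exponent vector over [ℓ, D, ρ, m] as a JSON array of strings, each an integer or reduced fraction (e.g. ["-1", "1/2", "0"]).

Dimensional matrix (M×L by ℓ×D×ρ×m):
  M: [ 0  0  1  1]
  L: [ 1  1 -3  0]
Echelon form has 2 nonzero rows (pivots: ℓ,ρ)
Repeat: ℓ,ρ; free: D,m
RREF:
  r0: [   1    1    0    3]
  r1: [   0    0    1    1]
Fix exponent of m at 1, D at 0; solve each RREF row for its pivot's exponent:
  r0: exp(ℓ) + (3)·1 = 0 ⇒ exp(ℓ) = -3
  r1: exp(ρ) + (1)·1 = 0 ⇒ exp(ρ) = -1
Π_2 = ℓ^-3 · ρ^-1 · m

["-3", "0", "-1", "1"]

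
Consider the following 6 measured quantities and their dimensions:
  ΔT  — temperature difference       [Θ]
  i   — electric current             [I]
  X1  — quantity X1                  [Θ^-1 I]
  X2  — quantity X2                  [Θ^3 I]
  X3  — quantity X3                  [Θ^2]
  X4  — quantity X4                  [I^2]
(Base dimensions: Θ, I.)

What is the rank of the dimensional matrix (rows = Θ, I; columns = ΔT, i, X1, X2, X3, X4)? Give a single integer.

2

Dimensional matrix (Θ×I by ΔT×i×X1×X2×X3×X4):
  Θ: [ 1  0 -1  3  2  0]
  I: [ 0  1  1  1  0  2]
Echelon form has 2 nonzero rows (pivots: ΔT,i)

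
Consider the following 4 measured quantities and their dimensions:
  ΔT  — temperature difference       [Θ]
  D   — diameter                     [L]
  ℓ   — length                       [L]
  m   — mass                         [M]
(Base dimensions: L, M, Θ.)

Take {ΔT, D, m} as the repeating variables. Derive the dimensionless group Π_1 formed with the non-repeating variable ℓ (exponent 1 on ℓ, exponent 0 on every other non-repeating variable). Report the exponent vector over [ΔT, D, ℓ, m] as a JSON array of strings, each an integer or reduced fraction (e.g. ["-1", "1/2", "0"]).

Dimensional matrix (L×M×Θ by ΔT×D×ℓ×m):
  L: [ 0  1  1  0]
  M: [ 0  0  0  1]
  Θ: [ 1  0  0  0]
RREF → pivots at {ΔT,D,m} ⇒ r = 3
Pivot set = {ΔT,D,m}, free = {ℓ}
RREF:
  r0: [   1    0    0    0]
  r1: [   0    1    1    0]
  r2: [   0    0    0    1]
Fix exponent of ℓ at 1; solve each RREF row for its pivot's exponent:
  r0: exp(ΔT) + (0)·1 = 0 ⇒ exp(ΔT) = 0
  r1: exp(D) + (1)·1 = 0 ⇒ exp(D) = -1
  r2: exp(m) + (0)·1 = 0 ⇒ exp(m) = 0
Π_1 = D^-1 · ℓ

["0", "-1", "1", "0"]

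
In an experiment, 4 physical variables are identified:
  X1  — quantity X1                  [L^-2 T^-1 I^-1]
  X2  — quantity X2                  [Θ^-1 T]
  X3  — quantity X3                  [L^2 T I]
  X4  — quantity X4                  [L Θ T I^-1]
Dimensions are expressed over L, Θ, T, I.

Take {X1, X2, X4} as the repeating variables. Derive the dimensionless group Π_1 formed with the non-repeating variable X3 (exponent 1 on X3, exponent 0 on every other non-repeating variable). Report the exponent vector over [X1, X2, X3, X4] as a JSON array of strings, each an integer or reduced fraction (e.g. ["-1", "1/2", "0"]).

Exponent matrix [L,Θ,T,I] × [X1,X2,X3,X4]:
  L: [-2  0  2  1]
  Θ: [ 0 -1  0  1]
  T: [-1  1  1  1]
  I: [-1  0  1 -1]
Row reduction gives pivot columns X1,X2,X4; rank = 3
Repeat: X1,X2,X4; free: X3
RREF:
  r0: [   1    0   -1    0]
  r1: [   0    1    0    0]
  r2: [   0    0    0    1]
  r3: [   0    0    0    0]
Fix exponent of X3 at 1; solve each RREF row for its pivot's exponent:
  r0: exp(X1) + (-1)·1 = 0 ⇒ exp(X1) = 1
  r1: exp(X2) + (0)·1 = 0 ⇒ exp(X2) = 0
  r2: exp(X4) + (0)·1 = 0 ⇒ exp(X4) = 0
Π_1 = X1 · X3

["1", "0", "1", "0"]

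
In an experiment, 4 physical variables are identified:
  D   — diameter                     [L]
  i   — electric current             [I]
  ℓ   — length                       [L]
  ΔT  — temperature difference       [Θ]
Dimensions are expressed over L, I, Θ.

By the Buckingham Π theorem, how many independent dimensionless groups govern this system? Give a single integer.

Write exponents as rows L,I,Θ / cols D,i,ℓ,ΔT:
  L: [ 1  0  1  0]
  I: [ 0  1  0  0]
  Θ: [ 0  0  0  1]
Row reduction gives pivot columns D,i,ΔT; rank = 3
n=4, r=3 ⇒ 1 dimensionless group

1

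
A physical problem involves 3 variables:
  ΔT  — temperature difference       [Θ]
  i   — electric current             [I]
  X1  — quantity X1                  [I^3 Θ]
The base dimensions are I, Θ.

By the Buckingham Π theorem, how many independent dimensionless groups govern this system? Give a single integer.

1

Write exponents as rows I,Θ / cols ΔT,i,X1:
  I: [ 0  1  3]
  Θ: [ 1  0  1]
RREF → pivots at {ΔT,i} ⇒ r = 2
3 vars − rank 2 = 1 Π group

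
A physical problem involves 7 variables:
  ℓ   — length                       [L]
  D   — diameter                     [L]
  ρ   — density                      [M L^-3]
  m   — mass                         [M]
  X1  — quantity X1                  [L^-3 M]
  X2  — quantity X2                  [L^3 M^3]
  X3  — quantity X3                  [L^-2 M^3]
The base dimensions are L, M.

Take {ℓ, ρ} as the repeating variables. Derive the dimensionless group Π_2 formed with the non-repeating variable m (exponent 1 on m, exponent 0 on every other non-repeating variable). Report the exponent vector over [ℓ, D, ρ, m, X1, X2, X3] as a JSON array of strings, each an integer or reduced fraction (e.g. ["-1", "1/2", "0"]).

Exponent matrix [L,M] × [ℓ,D,ρ,m,X1,X2,X3]:
  L: [ 1  1 -3  0 -3  3 -2]
  M: [ 0  0  1  1  1  3  3]
Echelon form has 2 nonzero rows (pivots: ℓ,ρ)
Pivot set = {ℓ,ρ}, free = {D,m,X1,X2,X3}
RREF:
  r0: [   1    1    0    3    0   12    7]
  r1: [   0    0    1    1    1    3    3]
Fix exponent of m at 1, D at 0, X1 at 0, X2 at 0, X3 at 0; solve each RREF row for its pivot's exponent:
  r0: exp(ℓ) + (3)·1 = 0 ⇒ exp(ℓ) = -3
  r1: exp(ρ) + (1)·1 = 0 ⇒ exp(ρ) = -1
Π_2 = ℓ^-3 · ρ^-1 · m

["-3", "0", "-1", "1", "0", "0", "0"]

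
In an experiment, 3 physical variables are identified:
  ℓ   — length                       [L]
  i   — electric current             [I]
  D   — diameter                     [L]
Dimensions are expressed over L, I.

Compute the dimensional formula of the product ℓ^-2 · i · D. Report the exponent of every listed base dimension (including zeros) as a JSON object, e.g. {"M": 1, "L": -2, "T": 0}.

{"L": -1, "I": 1}

Dimensional matrix (L×I by ℓ×i×D):
  L: [ 1  0  1]
  I: [ 0  1  0]
  [L]: (-2)·1+(1)·0+(1)·1 = -1
  [I]: (-2)·0+(1)·1+(1)·0 = 1
⇒ L^-1 I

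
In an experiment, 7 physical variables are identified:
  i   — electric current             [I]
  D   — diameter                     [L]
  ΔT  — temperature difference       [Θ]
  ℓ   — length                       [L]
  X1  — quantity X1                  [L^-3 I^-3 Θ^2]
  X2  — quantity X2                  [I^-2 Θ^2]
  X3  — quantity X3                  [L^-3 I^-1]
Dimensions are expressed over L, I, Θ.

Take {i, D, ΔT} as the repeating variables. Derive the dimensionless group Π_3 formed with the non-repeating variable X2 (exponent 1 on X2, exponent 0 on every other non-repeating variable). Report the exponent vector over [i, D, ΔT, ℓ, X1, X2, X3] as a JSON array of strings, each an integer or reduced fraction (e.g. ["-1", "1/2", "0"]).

Dimensional matrix (L×I×Θ by i×D×ΔT×ℓ×X1×X2×X3):
  L: [ 0  1  0  1 -3  0 -3]
  I: [ 1  0  0  0 -3 -2 -1]
  Θ: [ 0  0  1  0  2  2  0]
RREF → pivots at {i,D,ΔT} ⇒ r = 3
Repeat: i,D,ΔT; free: ℓ,X1,X2,X3
RREF:
  r0: [   1    0    0    0   -3   -2   -1]
  r1: [   0    1    0    1   -3    0   -3]
  r2: [   0    0    1    0    2    2    0]
Fix exponent of X2 at 1, ℓ at 0, X1 at 0, X3 at 0; solve each RREF row for its pivot's exponent:
  r0: exp(i) + (-2)·1 = 0 ⇒ exp(i) = 2
  r1: exp(D) + (0)·1 = 0 ⇒ exp(D) = 0
  r2: exp(ΔT) + (2)·1 = 0 ⇒ exp(ΔT) = -2
Π_3 = i^2 · ΔT^-2 · X2

["2", "0", "-2", "0", "0", "1", "0"]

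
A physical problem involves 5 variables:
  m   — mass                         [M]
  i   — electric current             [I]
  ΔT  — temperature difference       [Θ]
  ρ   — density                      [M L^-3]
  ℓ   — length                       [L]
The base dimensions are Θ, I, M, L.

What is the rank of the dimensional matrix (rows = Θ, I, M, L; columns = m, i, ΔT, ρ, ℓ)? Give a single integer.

4

Exponent matrix [Θ,I,M,L] × [m,i,ΔT,ρ,ℓ]:
  Θ: [ 0  0  1  0  0]
  I: [ 0  1  0  0  0]
  M: [ 1  0  0  1  0]
  L: [ 0  0  0 -3  1]
RREF → pivots at {m,i,ΔT,ρ} ⇒ r = 4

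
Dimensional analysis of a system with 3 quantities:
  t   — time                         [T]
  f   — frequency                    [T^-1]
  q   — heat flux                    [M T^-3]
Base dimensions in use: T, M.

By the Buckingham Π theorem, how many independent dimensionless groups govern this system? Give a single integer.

Dimensional matrix (T×M by t×f×q):
  T: [ 1 -1 -3]
  M: [ 0  0  1]
Echelon form has 2 nonzero rows (pivots: t,q)
Π count = n − r = 3 − 2 = 1

1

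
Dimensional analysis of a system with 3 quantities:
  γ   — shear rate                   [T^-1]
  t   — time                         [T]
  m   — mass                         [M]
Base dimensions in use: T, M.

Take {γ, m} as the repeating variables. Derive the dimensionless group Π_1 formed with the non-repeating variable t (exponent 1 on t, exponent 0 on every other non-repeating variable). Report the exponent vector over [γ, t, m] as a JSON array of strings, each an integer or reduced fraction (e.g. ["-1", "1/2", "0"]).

Exponent matrix [T,M] × [γ,t,m]:
  T: [-1  1  0]
  M: [ 0  0  1]
Row reduction gives pivot columns γ,m; rank = 2
Pivot set = {γ,m}, free = {t}
RREF:
  r0: [   1   -1    0]
  r1: [   0    0    1]
Fix exponent of t at 1; solve each RREF row for its pivot's exponent:
  r0: exp(γ) + (-1)·1 = 0 ⇒ exp(γ) = 1
  r1: exp(m) + (0)·1 = 0 ⇒ exp(m) = 0
Π_1 = γ · t

["1", "1", "0"]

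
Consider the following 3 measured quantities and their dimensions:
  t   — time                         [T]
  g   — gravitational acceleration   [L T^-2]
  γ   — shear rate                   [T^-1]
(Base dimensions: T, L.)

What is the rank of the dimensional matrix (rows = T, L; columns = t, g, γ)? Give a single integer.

2

Write exponents as rows T,L / cols t,g,γ:
  T: [ 1 -2 -1]
  L: [ 0  1  0]
Echelon form has 2 nonzero rows (pivots: t,g)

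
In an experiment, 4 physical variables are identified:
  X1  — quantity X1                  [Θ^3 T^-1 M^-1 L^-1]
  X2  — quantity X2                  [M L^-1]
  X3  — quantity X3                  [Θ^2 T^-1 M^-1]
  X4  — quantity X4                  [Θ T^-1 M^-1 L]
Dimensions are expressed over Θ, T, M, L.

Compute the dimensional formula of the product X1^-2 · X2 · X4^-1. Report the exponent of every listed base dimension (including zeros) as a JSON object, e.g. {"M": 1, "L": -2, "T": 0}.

{"Θ": -7, "T": 3, "M": 4, "L": 0}

Dimensional matrix (Θ×T×M×L by X1×X2×X3×X4):
  Θ: [ 3  0  2  1]
  T: [-1  0 -1 -1]
  M: [-1  1 -1 -1]
  L: [-1 -1  0  1]
  [Θ]: (-2)·3+(1)·0+(-1)·1 = -7
  [T]: (-2)·-1+(1)·0+(-1)·-1 = 3
  [M]: (-2)·-1+(1)·1+(-1)·-1 = 4
  [L]: (-2)·-1+(1)·-1+(-1)·1 = 0
⇒ Θ^-7 T^3 M^4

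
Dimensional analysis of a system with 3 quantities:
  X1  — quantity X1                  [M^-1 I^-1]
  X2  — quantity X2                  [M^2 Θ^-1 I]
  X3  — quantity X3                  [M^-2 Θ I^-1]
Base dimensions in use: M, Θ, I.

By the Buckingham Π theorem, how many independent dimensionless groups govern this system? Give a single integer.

1

Write exponents as rows M,Θ,I / cols X1,X2,X3:
  M: [-1  2 -2]
  Θ: [ 0 -1  1]
  I: [-1  1 -1]
RREF → pivots at {X1,X2} ⇒ r = 2
Π count = n − r = 3 − 2 = 1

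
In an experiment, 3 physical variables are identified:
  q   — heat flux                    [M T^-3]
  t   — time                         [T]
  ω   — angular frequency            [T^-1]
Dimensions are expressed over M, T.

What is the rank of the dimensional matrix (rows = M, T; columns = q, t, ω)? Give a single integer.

2

Exponent matrix [M,T] × [q,t,ω]:
  M: [ 1  0  0]
  T: [-3  1 -1]
RREF → pivots at {q,t} ⇒ r = 2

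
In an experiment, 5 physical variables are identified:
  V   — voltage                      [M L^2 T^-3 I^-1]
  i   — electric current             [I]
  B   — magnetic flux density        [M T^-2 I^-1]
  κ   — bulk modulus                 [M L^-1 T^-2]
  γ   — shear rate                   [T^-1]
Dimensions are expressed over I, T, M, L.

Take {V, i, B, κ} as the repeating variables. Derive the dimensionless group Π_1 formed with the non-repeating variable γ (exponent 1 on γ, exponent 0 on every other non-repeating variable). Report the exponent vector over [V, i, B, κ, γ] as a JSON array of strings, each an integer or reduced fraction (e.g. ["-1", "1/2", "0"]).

Dimensional matrix (I×T×M×L by V×i×B×κ×γ):
  I: [-1  1 -1  0  0]
  T: [-3  0 -2 -2 -1]
  M: [ 1  0  1  1  0]
  L: [ 2  0  0 -1  0]
Row reduction gives pivot columns V,i,B,κ; rank = 4
Pivot set = {V,i,B,κ}, free = {γ}
RREF:
  r0: [   1    0    0    0    1]
  r1: [   0    1    0    0   -2]
  r2: [   0    0    1    0   -3]
  r3: [   0    0    0    1    2]
Fix exponent of γ at 1; solve each RREF row for its pivot's exponent:
  r0: exp(V) + (1)·1 = 0 ⇒ exp(V) = -1
  r1: exp(i) + (-2)·1 = 0 ⇒ exp(i) = 2
  r2: exp(B) + (-3)·1 = 0 ⇒ exp(B) = 3
  r3: exp(κ) + (2)·1 = 0 ⇒ exp(κ) = -2
Π_1 = V^-1 · i^2 · B^3 · κ^-2 · γ

["-1", "2", "3", "-2", "1"]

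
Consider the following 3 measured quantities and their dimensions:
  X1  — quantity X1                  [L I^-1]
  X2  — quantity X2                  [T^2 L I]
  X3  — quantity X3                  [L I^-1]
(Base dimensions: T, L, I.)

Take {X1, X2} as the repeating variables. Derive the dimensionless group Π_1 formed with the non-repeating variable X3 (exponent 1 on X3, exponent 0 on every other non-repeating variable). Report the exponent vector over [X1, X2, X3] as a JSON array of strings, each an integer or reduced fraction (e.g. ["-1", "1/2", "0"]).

["-1", "0", "1"]

Exponent matrix [T,L,I] × [X1,X2,X3]:
  T: [ 0  2  0]
  L: [ 1  1  1]
  I: [-1  1 -1]
Row reduction gives pivot columns X1,X2; rank = 2
Repeat: X1,X2; free: X3
RREF:
  r0: [   1    0    1]
  r1: [   0    1    0]
  r2: [   0    0    0]
Fix exponent of X3 at 1; solve each RREF row for its pivot's exponent:
  r0: exp(X1) + (1)·1 = 0 ⇒ exp(X1) = -1
  r1: exp(X2) + (0)·1 = 0 ⇒ exp(X2) = 0
Π_1 = X1^-1 · X3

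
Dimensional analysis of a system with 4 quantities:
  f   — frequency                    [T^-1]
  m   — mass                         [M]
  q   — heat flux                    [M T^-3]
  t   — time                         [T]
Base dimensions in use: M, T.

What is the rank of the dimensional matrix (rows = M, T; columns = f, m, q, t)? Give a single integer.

2

Write exponents as rows M,T / cols f,m,q,t:
  M: [ 0  1  1  0]
  T: [-1  0 -3  1]
Row reduction gives pivot columns f,m; rank = 2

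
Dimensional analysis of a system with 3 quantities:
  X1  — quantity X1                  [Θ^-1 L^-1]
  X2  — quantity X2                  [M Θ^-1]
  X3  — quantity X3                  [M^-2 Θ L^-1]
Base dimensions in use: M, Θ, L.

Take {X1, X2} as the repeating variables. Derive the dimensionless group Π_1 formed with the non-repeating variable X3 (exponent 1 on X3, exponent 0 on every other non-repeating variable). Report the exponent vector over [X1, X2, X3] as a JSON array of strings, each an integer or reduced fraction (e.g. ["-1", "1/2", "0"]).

Exponent matrix [M,Θ,L] × [X1,X2,X3]:
  M: [ 0  1 -2]
  Θ: [-1 -1  1]
  L: [-1  0 -1]
Row reduction gives pivot columns X1,X2; rank = 2
Pivot set = {X1,X2}, free = {X3}
RREF:
  r0: [   1    0    1]
  r1: [   0    1   -2]
  r2: [   0    0    0]
Fix exponent of X3 at 1; solve each RREF row for its pivot's exponent:
  r0: exp(X1) + (1)·1 = 0 ⇒ exp(X1) = -1
  r1: exp(X2) + (-2)·1 = 0 ⇒ exp(X2) = 2
Π_1 = X1^-1 · X2^2 · X3

["-1", "2", "1"]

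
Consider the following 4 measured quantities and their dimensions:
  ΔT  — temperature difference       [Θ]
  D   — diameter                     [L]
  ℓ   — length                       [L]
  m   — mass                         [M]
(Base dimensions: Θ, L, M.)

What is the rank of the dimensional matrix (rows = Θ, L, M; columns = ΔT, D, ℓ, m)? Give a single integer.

Exponent matrix [Θ,L,M] × [ΔT,D,ℓ,m]:
  Θ: [ 1  0  0  0]
  L: [ 0  1  1  0]
  M: [ 0  0  0  1]
Row reduction gives pivot columns ΔT,D,m; rank = 3

3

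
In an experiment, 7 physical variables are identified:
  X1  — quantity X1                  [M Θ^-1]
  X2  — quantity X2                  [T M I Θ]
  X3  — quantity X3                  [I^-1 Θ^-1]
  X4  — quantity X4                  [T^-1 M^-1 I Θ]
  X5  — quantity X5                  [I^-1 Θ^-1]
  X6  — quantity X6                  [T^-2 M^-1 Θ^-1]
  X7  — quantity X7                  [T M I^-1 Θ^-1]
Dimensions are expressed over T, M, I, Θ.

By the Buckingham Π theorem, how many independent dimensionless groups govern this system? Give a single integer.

Write exponents as rows T,M,I,Θ / cols X1,X2,X3,X4,X5,X6,X7:
  T: [ 0  1  0 -1  0 -2  1]
  M: [ 1  1  0 -1  0 -1  1]
  I: [ 0  1 -1  1 -1  0 -1]
  Θ: [-1  1 -1  1 -1 -1 -1]
Echelon form has 3 nonzero rows (pivots: X1,X2,X3)
n=7, r=3 ⇒ 4 dimensionless groups

4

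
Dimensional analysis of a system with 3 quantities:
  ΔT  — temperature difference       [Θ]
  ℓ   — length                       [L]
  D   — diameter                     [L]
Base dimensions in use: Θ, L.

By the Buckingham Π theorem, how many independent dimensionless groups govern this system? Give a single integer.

1

Dimensional matrix (Θ×L by ΔT×ℓ×D):
  Θ: [ 1  0  0]
  L: [ 0  1  1]
Echelon form has 2 nonzero rows (pivots: ΔT,ℓ)
3 vars − rank 2 = 1 Π group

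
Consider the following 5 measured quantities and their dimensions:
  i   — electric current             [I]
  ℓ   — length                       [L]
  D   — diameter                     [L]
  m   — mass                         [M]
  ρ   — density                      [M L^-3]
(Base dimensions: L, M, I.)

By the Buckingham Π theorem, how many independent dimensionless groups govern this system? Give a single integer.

Write exponents as rows L,M,I / cols i,ℓ,D,m,ρ:
  L: [ 0  1  1  0 -3]
  M: [ 0  0  0  1  1]
  I: [ 1  0  0  0  0]
Echelon form has 3 nonzero rows (pivots: i,ℓ,m)
n=5, r=3 ⇒ 2 dimensionless groups

2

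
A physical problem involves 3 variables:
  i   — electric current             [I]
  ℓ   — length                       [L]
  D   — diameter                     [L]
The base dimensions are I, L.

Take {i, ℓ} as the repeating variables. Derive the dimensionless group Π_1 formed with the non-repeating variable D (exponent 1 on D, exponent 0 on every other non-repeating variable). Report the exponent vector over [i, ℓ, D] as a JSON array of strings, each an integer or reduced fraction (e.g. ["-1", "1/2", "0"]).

["0", "-1", "1"]

Dimensional matrix (I×L by i×ℓ×D):
  I: [ 1  0  0]
  L: [ 0  1  1]
RREF → pivots at {i,ℓ} ⇒ r = 2
Pivot set = {i,ℓ}, free = {D}
RREF:
  r0: [   1    0    0]
  r1: [   0    1    1]
Fix exponent of D at 1; solve each RREF row for its pivot's exponent:
  r0: exp(i) + (0)·1 = 0 ⇒ exp(i) = 0
  r1: exp(ℓ) + (1)·1 = 0 ⇒ exp(ℓ) = -1
Π_1 = ℓ^-1 · D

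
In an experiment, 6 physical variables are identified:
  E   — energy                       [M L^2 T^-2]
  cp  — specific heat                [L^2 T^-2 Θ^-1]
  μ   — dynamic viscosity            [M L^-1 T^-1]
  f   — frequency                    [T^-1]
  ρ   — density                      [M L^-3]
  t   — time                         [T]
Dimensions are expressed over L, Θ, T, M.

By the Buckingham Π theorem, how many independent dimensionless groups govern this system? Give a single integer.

Write exponents as rows L,Θ,T,M / cols E,cp,μ,f,ρ,t:
  L: [ 2  2 -1  0 -3  0]
  Θ: [ 0 -1  0  0  0  0]
  T: [-2 -2 -1 -1  0  1]
  M: [ 1  0  1  0  1  0]
Row reduction gives pivot columns E,cp,μ,f; rank = 4
Π count = n − r = 6 − 4 = 2

2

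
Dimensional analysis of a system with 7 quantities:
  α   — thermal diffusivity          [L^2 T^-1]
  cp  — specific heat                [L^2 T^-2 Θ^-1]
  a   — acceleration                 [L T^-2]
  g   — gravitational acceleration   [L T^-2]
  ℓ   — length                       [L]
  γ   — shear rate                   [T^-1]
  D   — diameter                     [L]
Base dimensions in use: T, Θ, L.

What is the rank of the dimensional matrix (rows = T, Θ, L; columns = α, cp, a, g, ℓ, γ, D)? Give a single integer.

Exponent matrix [T,Θ,L] × [α,cp,a,g,ℓ,γ,D]:
  T: [-1 -2 -2 -2  0 -1  0]
  Θ: [ 0 -1  0  0  0  0  0]
  L: [ 2  2  1  1  1  0  1]
Echelon form has 3 nonzero rows (pivots: α,cp,a)

3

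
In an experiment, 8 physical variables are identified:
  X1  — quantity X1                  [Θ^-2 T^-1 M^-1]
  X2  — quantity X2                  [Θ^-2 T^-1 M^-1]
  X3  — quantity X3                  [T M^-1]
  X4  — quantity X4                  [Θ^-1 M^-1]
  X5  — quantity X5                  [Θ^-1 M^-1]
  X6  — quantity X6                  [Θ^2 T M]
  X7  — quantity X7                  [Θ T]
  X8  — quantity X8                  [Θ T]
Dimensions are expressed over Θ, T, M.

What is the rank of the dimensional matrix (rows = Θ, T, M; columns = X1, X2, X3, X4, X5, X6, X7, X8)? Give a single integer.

2

Write exponents as rows Θ,T,M / cols X1,X2,X3,X4,X5,X6,X7,X8:
  Θ: [-2 -2  0 -1 -1  2  1  1]
  T: [-1 -1  1  0  0  1  1  1]
  M: [-1 -1 -1 -1 -1  1  0  0]
Row reduction gives pivot columns X1,X3; rank = 2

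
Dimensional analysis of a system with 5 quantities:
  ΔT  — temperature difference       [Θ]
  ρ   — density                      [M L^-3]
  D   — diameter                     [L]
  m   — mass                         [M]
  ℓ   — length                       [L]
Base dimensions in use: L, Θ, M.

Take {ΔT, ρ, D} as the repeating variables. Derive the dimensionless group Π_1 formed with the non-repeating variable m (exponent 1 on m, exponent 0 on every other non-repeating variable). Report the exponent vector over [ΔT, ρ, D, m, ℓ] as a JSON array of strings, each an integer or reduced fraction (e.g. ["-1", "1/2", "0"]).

Exponent matrix [L,Θ,M] × [ΔT,ρ,D,m,ℓ]:
  L: [ 0 -3  1  0  1]
  Θ: [ 1  0  0  0  0]
  M: [ 0  1  0  1  0]
Echelon form has 3 nonzero rows (pivots: ΔT,ρ,D)
Repeat: ΔT,ρ,D; free: m,ℓ
RREF:
  r0: [   1    0    0    0    0]
  r1: [   0    1    0    1    0]
  r2: [   0    0    1    3    1]
Fix exponent of m at 1, ℓ at 0; solve each RREF row for its pivot's exponent:
  r0: exp(ΔT) + (0)·1 = 0 ⇒ exp(ΔT) = 0
  r1: exp(ρ) + (1)·1 = 0 ⇒ exp(ρ) = -1
  r2: exp(D) + (3)·1 = 0 ⇒ exp(D) = -3
Π_1 = ρ^-1 · D^-3 · m

["0", "-1", "-3", "1", "0"]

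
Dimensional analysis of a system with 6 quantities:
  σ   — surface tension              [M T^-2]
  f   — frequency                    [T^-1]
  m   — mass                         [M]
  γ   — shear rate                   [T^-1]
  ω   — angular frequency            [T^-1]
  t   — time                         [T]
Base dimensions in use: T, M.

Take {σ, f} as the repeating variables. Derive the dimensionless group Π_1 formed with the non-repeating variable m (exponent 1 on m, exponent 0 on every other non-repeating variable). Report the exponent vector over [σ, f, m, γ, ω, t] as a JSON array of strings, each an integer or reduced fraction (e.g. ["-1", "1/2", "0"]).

["-1", "2", "1", "0", "0", "0"]

Write exponents as rows T,M / cols σ,f,m,γ,ω,t:
  T: [-2 -1  0 -1 -1  1]
  M: [ 1  0  1  0  0  0]
RREF → pivots at {σ,f} ⇒ r = 2
Pivot set = {σ,f}, free = {m,γ,ω,t}
RREF:
  r0: [   1    0    1    0    0    0]
  r1: [   0    1   -2    1    1   -1]
Fix exponent of m at 1, γ at 0, ω at 0, t at 0; solve each RREF row for its pivot's exponent:
  r0: exp(σ) + (1)·1 = 0 ⇒ exp(σ) = -1
  r1: exp(f) + (-2)·1 = 0 ⇒ exp(f) = 2
Π_1 = σ^-1 · f^2 · m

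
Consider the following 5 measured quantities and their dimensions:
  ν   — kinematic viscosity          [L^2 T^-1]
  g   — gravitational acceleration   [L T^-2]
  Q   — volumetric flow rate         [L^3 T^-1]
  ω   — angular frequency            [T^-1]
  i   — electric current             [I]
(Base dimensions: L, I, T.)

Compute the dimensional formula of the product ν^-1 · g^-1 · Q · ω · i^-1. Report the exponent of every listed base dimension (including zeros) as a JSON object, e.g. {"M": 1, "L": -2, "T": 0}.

Write exponents as rows L,I,T / cols ν,g,Q,ω,i:
  L: [ 2  1  3  0  0]
  I: [ 0  0  0  0  1]
  T: [-1 -2 -1 -1  0]
  [L]: (-1)·2+(-1)·1+(1)·3+(1)·0+(-1)·0 = 0
  [I]: (-1)·0+(-1)·0+(1)·0+(1)·0+(-1)·1 = -1
  [T]: (-1)·-1+(-1)·-2+(1)·-1+(1)·-1+(-1)·0 = 1
⇒ I^-1 T

{"L": 0, "I": -1, "T": 1}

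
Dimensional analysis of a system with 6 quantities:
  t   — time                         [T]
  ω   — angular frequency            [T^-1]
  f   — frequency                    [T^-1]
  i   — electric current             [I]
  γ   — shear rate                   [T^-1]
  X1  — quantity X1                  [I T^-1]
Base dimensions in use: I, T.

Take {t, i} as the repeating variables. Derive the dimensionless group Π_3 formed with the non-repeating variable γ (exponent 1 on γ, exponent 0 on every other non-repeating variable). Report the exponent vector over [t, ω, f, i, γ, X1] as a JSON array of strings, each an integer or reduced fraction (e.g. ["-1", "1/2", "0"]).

Exponent matrix [I,T] × [t,ω,f,i,γ,X1]:
  I: [ 0  0  0  1  0  1]
  T: [ 1 -1 -1  0 -1 -1]
RREF → pivots at {t,i} ⇒ r = 2
Pivot set = {t,i}, free = {ω,f,γ,X1}
RREF:
  r0: [   1   -1   -1    0   -1   -1]
  r1: [   0    0    0    1    0    1]
Fix exponent of γ at 1, ω at 0, f at 0, X1 at 0; solve each RREF row for its pivot's exponent:
  r0: exp(t) + (-1)·1 = 0 ⇒ exp(t) = 1
  r1: exp(i) + (0)·1 = 0 ⇒ exp(i) = 0
Π_3 = t · γ

["1", "0", "0", "0", "1", "0"]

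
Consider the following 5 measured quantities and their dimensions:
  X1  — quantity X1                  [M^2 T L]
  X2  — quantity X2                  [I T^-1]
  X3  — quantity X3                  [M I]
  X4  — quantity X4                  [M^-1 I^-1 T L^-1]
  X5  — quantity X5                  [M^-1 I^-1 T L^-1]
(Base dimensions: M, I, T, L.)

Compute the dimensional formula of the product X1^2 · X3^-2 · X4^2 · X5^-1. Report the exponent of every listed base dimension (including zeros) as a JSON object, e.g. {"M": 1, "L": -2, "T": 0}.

Write exponents as rows M,I,T,L / cols X1,X2,X3,X4,X5:
  M: [ 2  0  1 -1 -1]
  I: [ 0  1  1 -1 -1]
  T: [ 1 -1  0  1  1]
  L: [ 1  0  0 -1 -1]
  [M]: (2)·2+(-2)·1+(2)·-1+(-1)·-1 = 1
  [I]: (2)·0+(-2)·1+(2)·-1+(-1)·-1 = -3
  [T]: (2)·1+(-2)·0+(2)·1+(-1)·1 = 3
  [L]: (2)·1+(-2)·0+(2)·-1+(-1)·-1 = 1
⇒ M I^-3 T^3 L

{"M": 1, "I": -3, "T": 3, "L": 1}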